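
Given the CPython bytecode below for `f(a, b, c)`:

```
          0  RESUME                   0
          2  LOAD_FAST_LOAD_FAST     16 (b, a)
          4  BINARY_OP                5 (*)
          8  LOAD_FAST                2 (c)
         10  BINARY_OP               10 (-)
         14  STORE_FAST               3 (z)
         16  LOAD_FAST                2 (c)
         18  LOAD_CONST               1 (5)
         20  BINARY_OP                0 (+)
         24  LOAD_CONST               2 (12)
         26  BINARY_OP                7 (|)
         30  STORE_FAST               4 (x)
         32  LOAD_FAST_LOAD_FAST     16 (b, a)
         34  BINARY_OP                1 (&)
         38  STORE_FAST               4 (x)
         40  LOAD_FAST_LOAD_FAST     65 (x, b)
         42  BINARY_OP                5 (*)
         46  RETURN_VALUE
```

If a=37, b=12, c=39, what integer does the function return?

48

LOAD_FAST_LOAD_FAST b,a → push 12,37. Stack: [12, 37]
BINARY_OP * → 12 * 37 = 444. Stack: [444]
LOAD_FAST c → push 39. Stack: [444, 39]
BINARY_OP - → 444 - 39 = 405. Stack: [405]
STORE_FAST z → z=405. Stack: []
LOAD_FAST c → push 39. Stack: [39]
LOAD_CONST → push 5. Stack: [39, 5]
BINARY_OP + → 39 + 5 = 44. Stack: [44]
LOAD_CONST → push 12. Stack: [44, 12]
BINARY_OP | → 44 | 12 = 44. Stack: [44]
STORE_FAST x → x=44. Stack: []
LOAD_FAST_LOAD_FAST b,a → push 12,37. Stack: [12, 37]
BINARY_OP & → 12 & 37 = 4. Stack: [4]
STORE_FAST x → x=4. Stack: []
LOAD_FAST_LOAD_FAST x,b → push 4,12. Stack: [4, 12]
BINARY_OP * → 4 * 12 = 48. Stack: [48]
RETURN_VALUE → return 48.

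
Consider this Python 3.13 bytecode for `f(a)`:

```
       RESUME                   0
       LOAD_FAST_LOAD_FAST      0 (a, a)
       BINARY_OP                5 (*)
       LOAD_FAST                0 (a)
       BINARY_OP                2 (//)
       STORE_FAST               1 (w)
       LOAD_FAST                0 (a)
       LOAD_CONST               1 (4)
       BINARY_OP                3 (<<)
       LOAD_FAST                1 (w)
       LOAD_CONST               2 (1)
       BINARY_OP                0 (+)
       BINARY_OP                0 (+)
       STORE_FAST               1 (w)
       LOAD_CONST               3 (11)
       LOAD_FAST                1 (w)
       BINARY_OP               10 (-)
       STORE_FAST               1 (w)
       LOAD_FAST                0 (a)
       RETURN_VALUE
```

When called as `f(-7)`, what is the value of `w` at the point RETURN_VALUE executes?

129

LOAD_FAST_LOAD_FAST a,a → push -7,-7. Stack: [-7, -7]
BINARY_OP * → -7 * -7 = 49. Stack: [49]
LOAD_FAST a → push -7. Stack: [49, -7]
BINARY_OP // → 49 // -7 = -7. Stack: [-7]
STORE_FAST w → w=-7. Stack: []
LOAD_FAST a → push -7. Stack: [-7]
LOAD_CONST → push 4. Stack: [-7, 4]
BINARY_OP << → -7 << 4 = -112. Stack: [-112]
LOAD_FAST w → push -7. Stack: [-112, -7]
LOAD_CONST → push 1. Stack: [-112, -7, 1]
BINARY_OP + → -7 + 1 = -6. Stack: [-112, -6]
BINARY_OP + → -112 + -6 = -118. Stack: [-118]
STORE_FAST w → w=-118. Stack: []
LOAD_CONST → push 11. Stack: [11]
LOAD_FAST w → push -118. Stack: [11, -118]
BINARY_OP - → 11 - -118 = 129. Stack: [129]
STORE_FAST w → w=129. Stack: []
LOAD_FAST a → push -7. Stack: [-7]
RETURN_VALUE → return -7.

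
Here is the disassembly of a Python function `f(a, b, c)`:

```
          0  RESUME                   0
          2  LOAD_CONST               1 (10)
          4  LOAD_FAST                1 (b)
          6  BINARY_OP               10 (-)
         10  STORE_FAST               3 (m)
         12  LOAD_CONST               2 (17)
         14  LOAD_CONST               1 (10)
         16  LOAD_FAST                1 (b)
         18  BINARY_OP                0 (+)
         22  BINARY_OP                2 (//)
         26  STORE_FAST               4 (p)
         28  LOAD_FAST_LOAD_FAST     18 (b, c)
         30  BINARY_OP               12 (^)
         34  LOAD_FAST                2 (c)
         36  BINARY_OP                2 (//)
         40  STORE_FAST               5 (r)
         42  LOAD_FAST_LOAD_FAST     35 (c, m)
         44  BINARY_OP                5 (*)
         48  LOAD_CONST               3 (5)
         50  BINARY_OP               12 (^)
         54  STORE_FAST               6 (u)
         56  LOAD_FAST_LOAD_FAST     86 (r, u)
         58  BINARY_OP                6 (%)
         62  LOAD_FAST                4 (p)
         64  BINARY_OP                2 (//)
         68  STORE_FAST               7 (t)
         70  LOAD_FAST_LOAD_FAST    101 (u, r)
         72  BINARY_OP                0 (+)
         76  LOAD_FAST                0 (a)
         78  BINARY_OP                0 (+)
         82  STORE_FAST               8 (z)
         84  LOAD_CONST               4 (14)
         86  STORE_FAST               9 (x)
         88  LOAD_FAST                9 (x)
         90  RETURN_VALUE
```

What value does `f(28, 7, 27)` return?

14

LOAD_CONST → push 10. Stack: [10]
LOAD_FAST b → push 7. Stack: [10, 7]
BINARY_OP - → 10 - 7 = 3. Stack: [3]
STORE_FAST m → m=3. Stack: []
LOAD_CONST → push 17. Stack: [17]
LOAD_CONST → push 10. Stack: [17, 10]
LOAD_FAST b → push 7. Stack: [17, 10, 7]
BINARY_OP + → 10 + 7 = 17. Stack: [17, 17]
BINARY_OP // → 17 // 17 = 1. Stack: [1]
STORE_FAST p → p=1. Stack: []
LOAD_FAST_LOAD_FAST b,c → push 7,27. Stack: [7, 27]
BINARY_OP ^ → 7 ^ 27 = 28. Stack: [28]
LOAD_FAST c → push 27. Stack: [28, 27]
BINARY_OP // → 28 // 27 = 1. Stack: [1]
STORE_FAST r → r=1. Stack: []
LOAD_FAST_LOAD_FAST c,m → push 27,3. Stack: [27, 3]
BINARY_OP * → 27 * 3 = 81. Stack: [81]
LOAD_CONST → push 5. Stack: [81, 5]
BINARY_OP ^ → 81 ^ 5 = 84. Stack: [84]
STORE_FAST u → u=84. Stack: []
LOAD_FAST_LOAD_FAST r,u → push 1,84. Stack: [1, 84]
BINARY_OP % → 1 % 84 = 1. Stack: [1]
LOAD_FAST p → push 1. Stack: [1, 1]
BINARY_OP // → 1 // 1 = 1. Stack: [1]
STORE_FAST t → t=1. Stack: []
LOAD_FAST_LOAD_FAST u,r → push 84,1. Stack: [84, 1]
BINARY_OP + → 84 + 1 = 85. Stack: [85]
LOAD_FAST a → push 28. Stack: [85, 28]
BINARY_OP + → 85 + 28 = 113. Stack: [113]
STORE_FAST z → z=113. Stack: []
LOAD_CONST → push 14. Stack: [14]
STORE_FAST x → x=14. Stack: []
LOAD_FAST x → push 14. Stack: [14]
RETURN_VALUE → return 14.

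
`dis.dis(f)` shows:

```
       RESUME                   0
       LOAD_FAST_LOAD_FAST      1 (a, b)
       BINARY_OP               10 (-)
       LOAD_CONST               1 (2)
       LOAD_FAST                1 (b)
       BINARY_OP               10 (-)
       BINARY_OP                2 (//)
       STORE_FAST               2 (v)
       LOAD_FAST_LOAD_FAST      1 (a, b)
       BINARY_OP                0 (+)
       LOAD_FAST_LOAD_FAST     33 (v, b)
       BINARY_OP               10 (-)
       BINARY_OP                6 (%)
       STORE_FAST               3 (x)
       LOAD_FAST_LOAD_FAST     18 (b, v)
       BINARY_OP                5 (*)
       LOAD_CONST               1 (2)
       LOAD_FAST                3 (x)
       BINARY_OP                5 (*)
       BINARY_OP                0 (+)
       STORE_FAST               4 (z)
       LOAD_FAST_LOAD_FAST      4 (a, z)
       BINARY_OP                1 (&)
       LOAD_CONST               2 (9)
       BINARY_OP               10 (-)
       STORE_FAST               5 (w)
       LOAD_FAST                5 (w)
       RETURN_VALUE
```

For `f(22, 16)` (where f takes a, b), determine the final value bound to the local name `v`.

-1

LOAD_FAST_LOAD_FAST a,b → push 22,16. Stack: [22, 16]
BINARY_OP - → 22 - 16 = 6. Stack: [6]
LOAD_CONST → push 2. Stack: [6, 2]
LOAD_FAST b → push 16. Stack: [6, 2, 16]
BINARY_OP - → 2 - 16 = -14. Stack: [6, -14]
BINARY_OP // → 6 // -14 = -1. Stack: [-1]
STORE_FAST v → v=-1. Stack: []
LOAD_FAST_LOAD_FAST a,b → push 22,16. Stack: [22, 16]
BINARY_OP + → 22 + 16 = 38. Stack: [38]
LOAD_FAST_LOAD_FAST v,b → push -1,16. Stack: [38, -1, 16]
BINARY_OP - → -1 - 16 = -17. Stack: [38, -17]
BINARY_OP % → 38 % -17 = -13. Stack: [-13]
STORE_FAST x → x=-13. Stack: []
LOAD_FAST_LOAD_FAST b,v → push 16,-1. Stack: [16, -1]
BINARY_OP * → 16 * -1 = -16. Stack: [-16]
LOAD_CONST → push 2. Stack: [-16, 2]
LOAD_FAST x → push -13. Stack: [-16, 2, -13]
BINARY_OP * → 2 * -13 = -26. Stack: [-16, -26]
BINARY_OP + → -16 + -26 = -42. Stack: [-42]
STORE_FAST z → z=-42. Stack: []
LOAD_FAST_LOAD_FAST a,z → push 22,-42. Stack: [22, -42]
BINARY_OP & → 22 & -42 = 22. Stack: [22]
LOAD_CONST → push 9. Stack: [22, 9]
BINARY_OP - → 22 - 9 = 13. Stack: [13]
STORE_FAST w → w=13. Stack: []
LOAD_FAST w → push 13. Stack: [13]
RETURN_VALUE → return 13.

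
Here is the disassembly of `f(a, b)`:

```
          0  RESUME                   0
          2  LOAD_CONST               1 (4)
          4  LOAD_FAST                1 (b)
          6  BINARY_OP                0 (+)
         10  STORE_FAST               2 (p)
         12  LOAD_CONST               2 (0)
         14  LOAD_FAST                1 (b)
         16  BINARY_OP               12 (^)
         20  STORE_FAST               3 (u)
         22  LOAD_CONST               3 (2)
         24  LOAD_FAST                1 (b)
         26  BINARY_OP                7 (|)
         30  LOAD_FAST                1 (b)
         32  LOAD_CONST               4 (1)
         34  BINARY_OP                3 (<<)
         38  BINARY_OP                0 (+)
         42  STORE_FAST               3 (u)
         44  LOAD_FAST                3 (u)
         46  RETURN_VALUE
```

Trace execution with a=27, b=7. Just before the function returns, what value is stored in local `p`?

11

LOAD_CONST → push 4. Stack: [4]
LOAD_FAST b → push 7. Stack: [4, 7]
BINARY_OP + → 4 + 7 = 11. Stack: [11]
STORE_FAST p → p=11. Stack: []
LOAD_CONST → push 0. Stack: [0]
LOAD_FAST b → push 7. Stack: [0, 7]
BINARY_OP ^ → 0 ^ 7 = 7. Stack: [7]
STORE_FAST u → u=7. Stack: []
LOAD_CONST → push 2. Stack: [2]
LOAD_FAST b → push 7. Stack: [2, 7]
BINARY_OP | → 2 | 7 = 7. Stack: [7]
LOAD_FAST b → push 7. Stack: [7, 7]
LOAD_CONST → push 1. Stack: [7, 7, 1]
BINARY_OP << → 7 << 1 = 14. Stack: [7, 14]
BINARY_OP + → 7 + 14 = 21. Stack: [21]
STORE_FAST u → u=21. Stack: []
LOAD_FAST u → push 21. Stack: [21]
RETURN_VALUE → return 21.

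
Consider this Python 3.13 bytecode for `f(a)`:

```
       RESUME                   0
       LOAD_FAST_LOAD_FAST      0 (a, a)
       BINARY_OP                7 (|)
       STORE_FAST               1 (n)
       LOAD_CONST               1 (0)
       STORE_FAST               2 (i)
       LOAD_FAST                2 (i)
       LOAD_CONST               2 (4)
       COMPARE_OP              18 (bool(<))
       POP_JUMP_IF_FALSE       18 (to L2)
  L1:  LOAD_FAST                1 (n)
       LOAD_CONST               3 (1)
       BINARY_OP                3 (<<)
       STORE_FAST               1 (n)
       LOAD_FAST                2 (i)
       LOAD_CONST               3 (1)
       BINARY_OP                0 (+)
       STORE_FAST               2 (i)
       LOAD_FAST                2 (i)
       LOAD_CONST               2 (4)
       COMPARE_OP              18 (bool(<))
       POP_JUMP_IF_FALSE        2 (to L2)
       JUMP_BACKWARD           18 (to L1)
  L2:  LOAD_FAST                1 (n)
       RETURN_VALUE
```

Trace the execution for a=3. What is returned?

LOAD_FAST_LOAD_FAST a,a → push 3,3. Stack: [3, 3]
BINARY_OP | → 3 | 3 = 3. Stack: [3]
STORE_FAST n → n=3. Stack: []
LOAD_CONST → push 0. Stack: [0]
STORE_FAST i → i=0. Stack: []
LOAD_FAST i → push 0. Stack: [0]
LOAD_CONST → push 4. Stack: [0, 4]
COMPARE_OP bool(<) → 0 vs 4 = True. Stack: [True]
POP_JUMP_IF_FALSE → pop True; no jump. Stack: []
LOAD_FAST n → push 3. Stack: [3]
LOAD_CONST → push 1. Stack: [3, 1]
BINARY_OP << → 3 << 1 = 6. Stack: [6]
STORE_FAST n → n=6. Stack: []
LOAD_FAST i → push 0. Stack: [0]
LOAD_CONST → push 1. Stack: [0, 1]
BINARY_OP + → 0 + 1 = 1. Stack: [1]
STORE_FAST i → i=1. Stack: []
LOAD_FAST i → push 1. Stack: [1]
LOAD_CONST → push 4. Stack: [1, 4]
COMPARE_OP bool(<) → 1 vs 4 = True. Stack: [True]
POP_JUMP_IF_FALSE → pop True; no jump. Stack: []
LOAD_FAST n → push 6. Stack: [6]
LOAD_CONST → push 1. Stack: [6, 1]
BINARY_OP << → 6 << 1 = 12. Stack: [12]
STORE_FAST n → n=12. Stack: []
LOAD_FAST i → push 1. Stack: [1]
LOAD_CONST → push 1. Stack: [1, 1]
BINARY_OP + → 1 + 1 = 2. Stack: [2]
STORE_FAST i → i=2. Stack: []
LOAD_FAST i → push 2. Stack: [2]
LOAD_CONST → push 4. Stack: [2, 4]
COMPARE_OP bool(<) → 2 vs 4 = True. Stack: [True]
POP_JUMP_IF_FALSE → pop True; no jump. Stack: []
LOAD_FAST n → push 12. Stack: [12]
LOAD_CONST → push 1. Stack: [12, 1]
BINARY_OP << → 12 << 1 = 24. Stack: [24]
STORE_FAST n → n=24. Stack: []
LOAD_FAST i → push 2. Stack: [2]
LOAD_CONST → push 1. Stack: [2, 1]
BINARY_OP + → 2 + 1 = 3. Stack: [3]
STORE_FAST i → i=3. Stack: []
LOAD_FAST i → push 3. Stack: [3]
LOAD_CONST → push 4. Stack: [3, 4]
COMPARE_OP bool(<) → 3 vs 4 = True. Stack: [True]
POP_JUMP_IF_FALSE → pop True; no jump. Stack: []
LOAD_FAST n → push 24. Stack: [24]
LOAD_CONST → push 1. Stack: [24, 1]
BINARY_OP << → 24 << 1 = 48. Stack: [48]
STORE_FAST n → n=48. Stack: []
LOAD_FAST i → push 3. Stack: [3]
LOAD_CONST → push 1. Stack: [3, 1]
BINARY_OP + → 3 + 1 = 4. Stack: [4]
STORE_FAST i → i=4. Stack: []
LOAD_FAST i → push 4. Stack: [4]
LOAD_CONST → push 4. Stack: [4, 4]
COMPARE_OP bool(<) → 4 vs 4 = False. Stack: [False]
POP_JUMP_IF_FALSE → pop False; jump. Stack: []
LOAD_FAST n → push 48. Stack: [48]
RETURN_VALUE → return 48.

48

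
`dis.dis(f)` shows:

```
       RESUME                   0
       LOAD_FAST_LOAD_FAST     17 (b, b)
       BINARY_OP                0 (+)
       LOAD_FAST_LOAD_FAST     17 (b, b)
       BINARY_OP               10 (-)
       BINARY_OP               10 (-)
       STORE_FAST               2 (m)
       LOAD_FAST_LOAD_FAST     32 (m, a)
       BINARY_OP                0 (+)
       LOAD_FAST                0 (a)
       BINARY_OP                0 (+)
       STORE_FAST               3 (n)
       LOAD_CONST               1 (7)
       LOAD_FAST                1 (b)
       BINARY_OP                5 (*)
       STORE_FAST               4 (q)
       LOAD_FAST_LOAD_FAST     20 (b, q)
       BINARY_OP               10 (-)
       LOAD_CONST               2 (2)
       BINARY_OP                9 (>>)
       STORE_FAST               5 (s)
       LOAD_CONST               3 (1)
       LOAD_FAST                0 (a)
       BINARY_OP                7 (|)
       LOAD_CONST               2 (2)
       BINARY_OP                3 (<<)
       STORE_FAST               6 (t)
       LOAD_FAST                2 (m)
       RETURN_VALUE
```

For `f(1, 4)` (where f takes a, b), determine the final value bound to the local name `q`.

LOAD_FAST_LOAD_FAST b,b → push 4,4. Stack: [4, 4]
BINARY_OP + → 4 + 4 = 8. Stack: [8]
LOAD_FAST_LOAD_FAST b,b → push 4,4. Stack: [8, 4, 4]
BINARY_OP - → 4 - 4 = 0. Stack: [8, 0]
BINARY_OP - → 8 - 0 = 8. Stack: [8]
STORE_FAST m → m=8. Stack: []
LOAD_FAST_LOAD_FAST m,a → push 8,1. Stack: [8, 1]
BINARY_OP + → 8 + 1 = 9. Stack: [9]
LOAD_FAST a → push 1. Stack: [9, 1]
BINARY_OP + → 9 + 1 = 10. Stack: [10]
STORE_FAST n → n=10. Stack: []
LOAD_CONST → push 7. Stack: [7]
LOAD_FAST b → push 4. Stack: [7, 4]
BINARY_OP * → 7 * 4 = 28. Stack: [28]
STORE_FAST q → q=28. Stack: []
LOAD_FAST_LOAD_FAST b,q → push 4,28. Stack: [4, 28]
BINARY_OP - → 4 - 28 = -24. Stack: [-24]
LOAD_CONST → push 2. Stack: [-24, 2]
BINARY_OP >> → -24 >> 2 = -6. Stack: [-6]
STORE_FAST s → s=-6. Stack: []
LOAD_CONST → push 1. Stack: [1]
LOAD_FAST a → push 1. Stack: [1, 1]
BINARY_OP | → 1 | 1 = 1. Stack: [1]
LOAD_CONST → push 2. Stack: [1, 2]
BINARY_OP << → 1 << 2 = 4. Stack: [4]
STORE_FAST t → t=4. Stack: []
LOAD_FAST m → push 8. Stack: [8]
RETURN_VALUE → return 8.

28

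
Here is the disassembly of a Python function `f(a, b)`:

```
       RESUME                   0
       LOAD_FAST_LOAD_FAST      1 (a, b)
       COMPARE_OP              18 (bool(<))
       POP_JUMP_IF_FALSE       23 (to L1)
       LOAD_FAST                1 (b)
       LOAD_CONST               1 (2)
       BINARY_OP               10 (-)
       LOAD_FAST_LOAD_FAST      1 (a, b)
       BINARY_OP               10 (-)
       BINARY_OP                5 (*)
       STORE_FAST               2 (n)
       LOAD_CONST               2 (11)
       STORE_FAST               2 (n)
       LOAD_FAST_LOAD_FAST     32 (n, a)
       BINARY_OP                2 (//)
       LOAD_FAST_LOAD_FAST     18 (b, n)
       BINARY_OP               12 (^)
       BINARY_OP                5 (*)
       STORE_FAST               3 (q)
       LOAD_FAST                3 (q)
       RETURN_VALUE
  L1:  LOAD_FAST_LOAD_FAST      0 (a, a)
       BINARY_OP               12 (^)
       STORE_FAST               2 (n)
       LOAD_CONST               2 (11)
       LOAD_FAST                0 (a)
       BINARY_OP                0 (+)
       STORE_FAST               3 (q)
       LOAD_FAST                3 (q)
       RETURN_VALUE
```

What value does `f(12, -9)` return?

LOAD_FAST_LOAD_FAST a,b → push 12,-9. Stack: [12, -9]
COMPARE_OP bool(<) → 12 vs -9 = False. Stack: [False]
POP_JUMP_IF_FALSE → pop False; jump. Stack: []
LOAD_FAST_LOAD_FAST a,a → push 12,12. Stack: [12, 12]
BINARY_OP ^ → 12 ^ 12 = 0. Stack: [0]
STORE_FAST n → n=0. Stack: []
LOAD_CONST → push 11. Stack: [11]
LOAD_FAST a → push 12. Stack: [11, 12]
BINARY_OP + → 11 + 12 = 23. Stack: [23]
STORE_FAST q → q=23. Stack: []
LOAD_FAST q → push 23. Stack: [23]
RETURN_VALUE → return 23.

23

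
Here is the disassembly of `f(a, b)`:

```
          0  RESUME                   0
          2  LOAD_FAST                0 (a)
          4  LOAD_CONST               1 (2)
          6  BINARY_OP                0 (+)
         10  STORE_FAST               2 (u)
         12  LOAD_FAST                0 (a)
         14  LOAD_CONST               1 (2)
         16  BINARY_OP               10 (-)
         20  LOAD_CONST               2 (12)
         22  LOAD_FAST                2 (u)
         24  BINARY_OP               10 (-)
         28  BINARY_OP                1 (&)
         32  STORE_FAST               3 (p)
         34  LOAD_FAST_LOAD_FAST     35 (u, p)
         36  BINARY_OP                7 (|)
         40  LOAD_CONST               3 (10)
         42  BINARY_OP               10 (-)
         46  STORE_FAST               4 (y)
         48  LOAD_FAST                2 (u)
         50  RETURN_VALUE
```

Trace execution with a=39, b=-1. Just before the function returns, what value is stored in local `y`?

LOAD_FAST a → push 39. Stack: [39]
LOAD_CONST → push 2. Stack: [39, 2]
BINARY_OP + → 39 + 2 = 41. Stack: [41]
STORE_FAST u → u=41. Stack: []
LOAD_FAST a → push 39. Stack: [39]
LOAD_CONST → push 2. Stack: [39, 2]
BINARY_OP - → 39 - 2 = 37. Stack: [37]
LOAD_CONST → push 12. Stack: [37, 12]
LOAD_FAST u → push 41. Stack: [37, 12, 41]
BINARY_OP - → 12 - 41 = -29. Stack: [37, -29]
BINARY_OP & → 37 & -29 = 33. Stack: [33]
STORE_FAST p → p=33. Stack: []
LOAD_FAST_LOAD_FAST u,p → push 41,33. Stack: [41, 33]
BINARY_OP | → 41 | 33 = 41. Stack: [41]
LOAD_CONST → push 10. Stack: [41, 10]
BINARY_OP - → 41 - 10 = 31. Stack: [31]
STORE_FAST y → y=31. Stack: []
LOAD_FAST u → push 41. Stack: [41]
RETURN_VALUE → return 41.

31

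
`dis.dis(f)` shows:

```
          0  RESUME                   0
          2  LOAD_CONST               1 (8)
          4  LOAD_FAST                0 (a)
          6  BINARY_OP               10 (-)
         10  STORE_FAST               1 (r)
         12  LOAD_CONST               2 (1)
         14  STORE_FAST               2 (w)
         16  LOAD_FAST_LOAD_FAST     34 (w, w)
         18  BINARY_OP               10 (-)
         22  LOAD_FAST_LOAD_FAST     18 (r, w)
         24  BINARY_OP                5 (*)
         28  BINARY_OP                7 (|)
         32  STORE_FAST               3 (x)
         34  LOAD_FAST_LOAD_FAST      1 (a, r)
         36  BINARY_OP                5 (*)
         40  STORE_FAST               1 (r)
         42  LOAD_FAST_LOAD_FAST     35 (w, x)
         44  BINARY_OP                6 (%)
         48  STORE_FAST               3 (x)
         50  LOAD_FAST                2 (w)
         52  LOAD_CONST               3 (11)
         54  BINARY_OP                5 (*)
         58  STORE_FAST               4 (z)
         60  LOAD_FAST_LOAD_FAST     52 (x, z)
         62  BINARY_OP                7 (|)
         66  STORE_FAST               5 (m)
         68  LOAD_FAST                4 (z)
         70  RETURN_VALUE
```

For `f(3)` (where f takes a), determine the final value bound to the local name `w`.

LOAD_CONST → push 8. Stack: [8]
LOAD_FAST a → push 3. Stack: [8, 3]
BINARY_OP - → 8 - 3 = 5. Stack: [5]
STORE_FAST r → r=5. Stack: []
LOAD_CONST → push 1. Stack: [1]
STORE_FAST w → w=1. Stack: []
LOAD_FAST_LOAD_FAST w,w → push 1,1. Stack: [1, 1]
BINARY_OP - → 1 - 1 = 0. Stack: [0]
LOAD_FAST_LOAD_FAST r,w → push 5,1. Stack: [0, 5, 1]
BINARY_OP * → 5 * 1 = 5. Stack: [0, 5]
BINARY_OP | → 0 | 5 = 5. Stack: [5]
STORE_FAST x → x=5. Stack: []
LOAD_FAST_LOAD_FAST a,r → push 3,5. Stack: [3, 5]
BINARY_OP * → 3 * 5 = 15. Stack: [15]
STORE_FAST r → r=15. Stack: []
LOAD_FAST_LOAD_FAST w,x → push 1,5. Stack: [1, 5]
BINARY_OP % → 1 % 5 = 1. Stack: [1]
STORE_FAST x → x=1. Stack: []
LOAD_FAST w → push 1. Stack: [1]
LOAD_CONST → push 11. Stack: [1, 11]
BINARY_OP * → 1 * 11 = 11. Stack: [11]
STORE_FAST z → z=11. Stack: []
LOAD_FAST_LOAD_FAST x,z → push 1,11. Stack: [1, 11]
BINARY_OP | → 1 | 11 = 11. Stack: [11]
STORE_FAST m → m=11. Stack: []
LOAD_FAST z → push 11. Stack: [11]
RETURN_VALUE → return 11.

1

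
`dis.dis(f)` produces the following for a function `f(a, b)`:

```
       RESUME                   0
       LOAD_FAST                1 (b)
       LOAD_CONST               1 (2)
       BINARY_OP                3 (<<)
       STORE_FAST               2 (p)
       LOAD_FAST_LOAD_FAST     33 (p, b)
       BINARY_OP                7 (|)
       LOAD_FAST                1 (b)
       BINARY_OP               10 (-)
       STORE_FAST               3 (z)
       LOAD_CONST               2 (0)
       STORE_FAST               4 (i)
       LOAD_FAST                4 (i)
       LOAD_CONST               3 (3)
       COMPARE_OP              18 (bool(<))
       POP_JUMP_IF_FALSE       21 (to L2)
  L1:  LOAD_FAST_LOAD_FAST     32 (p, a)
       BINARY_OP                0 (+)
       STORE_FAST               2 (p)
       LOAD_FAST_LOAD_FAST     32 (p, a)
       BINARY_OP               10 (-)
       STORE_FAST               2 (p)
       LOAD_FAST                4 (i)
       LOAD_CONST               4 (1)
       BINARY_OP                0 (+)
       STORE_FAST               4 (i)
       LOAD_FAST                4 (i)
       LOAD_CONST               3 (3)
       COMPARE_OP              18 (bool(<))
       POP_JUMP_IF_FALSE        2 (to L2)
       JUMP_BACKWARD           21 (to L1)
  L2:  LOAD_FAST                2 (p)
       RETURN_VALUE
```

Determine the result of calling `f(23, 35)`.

140

LOAD_FAST b → push 35. Stack: [35]
LOAD_CONST → push 2. Stack: [35, 2]
BINARY_OP << → 35 << 2 = 140. Stack: [140]
STORE_FAST p → p=140. Stack: []
LOAD_FAST_LOAD_FAST p,b → push 140,35. Stack: [140, 35]
BINARY_OP | → 140 | 35 = 175. Stack: [175]
LOAD_FAST b → push 35. Stack: [175, 35]
BINARY_OP - → 175 - 35 = 140. Stack: [140]
STORE_FAST z → z=140. Stack: []
LOAD_CONST → push 0. Stack: [0]
STORE_FAST i → i=0. Stack: []
LOAD_FAST i → push 0. Stack: [0]
LOAD_CONST → push 3. Stack: [0, 3]
COMPARE_OP bool(<) → 0 vs 3 = True. Stack: [True]
POP_JUMP_IF_FALSE → pop True; no jump. Stack: []
LOAD_FAST_LOAD_FAST p,a → push 140,23. Stack: [140, 23]
BINARY_OP + → 140 + 23 = 163. Stack: [163]
STORE_FAST p → p=163. Stack: []
LOAD_FAST_LOAD_FAST p,a → push 163,23. Stack: [163, 23]
BINARY_OP - → 163 - 23 = 140. Stack: [140]
STORE_FAST p → p=140. Stack: []
LOAD_FAST i → push 0. Stack: [0]
LOAD_CONST → push 1. Stack: [0, 1]
BINARY_OP + → 0 + 1 = 1. Stack: [1]
STORE_FAST i → i=1. Stack: []
LOAD_FAST i → push 1. Stack: [1]
LOAD_CONST → push 3. Stack: [1, 3]
COMPARE_OP bool(<) → 1 vs 3 = True. Stack: [True]
POP_JUMP_IF_FALSE → pop True; no jump. Stack: []
LOAD_FAST_LOAD_FAST p,a → push 140,23. Stack: [140, 23]
BINARY_OP + → 140 + 23 = 163. Stack: [163]
STORE_FAST p → p=163. Stack: []
LOAD_FAST_LOAD_FAST p,a → push 163,23. Stack: [163, 23]
BINARY_OP - → 163 - 23 = 140. Stack: [140]
STORE_FAST p → p=140. Stack: []
LOAD_FAST i → push 1. Stack: [1]
LOAD_CONST → push 1. Stack: [1, 1]
BINARY_OP + → 1 + 1 = 2. Stack: [2]
STORE_FAST i → i=2. Stack: []
LOAD_FAST i → push 2. Stack: [2]
LOAD_CONST → push 3. Stack: [2, 3]
COMPARE_OP bool(<) → 2 vs 3 = True. Stack: [True]
POP_JUMP_IF_FALSE → pop True; no jump. Stack: []
LOAD_FAST_LOAD_FAST p,a → push 140,23. Stack: [140, 23]
BINARY_OP + → 140 + 23 = 163. Stack: [163]
STORE_FAST p → p=163. Stack: []
LOAD_FAST_LOAD_FAST p,a → push 163,23. Stack: [163, 23]
BINARY_OP - → 163 - 23 = 140. Stack: [140]
STORE_FAST p → p=140. Stack: []
LOAD_FAST i → push 2. Stack: [2]
LOAD_CONST → push 1. Stack: [2, 1]
BINARY_OP + → 2 + 1 = 3. Stack: [3]
STORE_FAST i → i=3. Stack: []
LOAD_FAST i → push 3. Stack: [3]
LOAD_CONST → push 3. Stack: [3, 3]
COMPARE_OP bool(<) → 3 vs 3 = False. Stack: [False]
POP_JUMP_IF_FALSE → pop False; jump. Stack: []
LOAD_FAST p → push 140. Stack: [140]
RETURN_VALUE → return 140.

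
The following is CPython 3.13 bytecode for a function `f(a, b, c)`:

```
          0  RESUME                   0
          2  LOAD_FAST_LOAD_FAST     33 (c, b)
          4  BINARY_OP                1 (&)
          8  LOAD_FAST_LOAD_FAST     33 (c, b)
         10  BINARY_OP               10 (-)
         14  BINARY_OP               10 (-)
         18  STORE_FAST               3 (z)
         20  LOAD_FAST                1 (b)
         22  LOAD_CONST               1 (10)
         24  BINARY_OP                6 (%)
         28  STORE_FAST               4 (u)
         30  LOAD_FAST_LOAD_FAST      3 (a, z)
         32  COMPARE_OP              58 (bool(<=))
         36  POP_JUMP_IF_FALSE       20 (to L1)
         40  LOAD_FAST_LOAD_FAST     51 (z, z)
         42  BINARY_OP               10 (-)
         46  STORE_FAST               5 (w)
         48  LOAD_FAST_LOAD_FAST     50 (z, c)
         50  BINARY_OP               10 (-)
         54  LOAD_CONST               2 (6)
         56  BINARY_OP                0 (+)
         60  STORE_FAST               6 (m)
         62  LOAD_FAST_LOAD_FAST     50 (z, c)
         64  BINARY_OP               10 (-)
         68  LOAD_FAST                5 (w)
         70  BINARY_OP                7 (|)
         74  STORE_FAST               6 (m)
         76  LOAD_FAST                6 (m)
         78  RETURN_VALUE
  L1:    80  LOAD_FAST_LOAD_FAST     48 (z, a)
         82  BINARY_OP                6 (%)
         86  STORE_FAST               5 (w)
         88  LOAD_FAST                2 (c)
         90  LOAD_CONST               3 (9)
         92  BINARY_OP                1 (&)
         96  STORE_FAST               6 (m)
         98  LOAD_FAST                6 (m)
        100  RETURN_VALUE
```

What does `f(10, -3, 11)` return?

9

LOAD_FAST_LOAD_FAST c,b → push 11,-3. Stack: [11, -3]
BINARY_OP & → 11 & -3 = 9. Stack: [9]
LOAD_FAST_LOAD_FAST c,b → push 11,-3. Stack: [9, 11, -3]
BINARY_OP - → 11 - -3 = 14. Stack: [9, 14]
BINARY_OP - → 9 - 14 = -5. Stack: [-5]
STORE_FAST z → z=-5. Stack: []
LOAD_FAST b → push -3. Stack: [-3]
LOAD_CONST → push 10. Stack: [-3, 10]
BINARY_OP % → -3 % 10 = 7. Stack: [7]
STORE_FAST u → u=7. Stack: []
LOAD_FAST_LOAD_FAST a,z → push 10,-5. Stack: [10, -5]
COMPARE_OP bool(<=) → 10 vs -5 = False. Stack: [False]
POP_JUMP_IF_FALSE → pop False; jump. Stack: []
LOAD_FAST_LOAD_FAST z,a → push -5,10. Stack: [-5, 10]
BINARY_OP % → -5 % 10 = 5. Stack: [5]
STORE_FAST w → w=5. Stack: []
LOAD_FAST c → push 11. Stack: [11]
LOAD_CONST → push 9. Stack: [11, 9]
BINARY_OP & → 11 & 9 = 9. Stack: [9]
STORE_FAST m → m=9. Stack: []
LOAD_FAST m → push 9. Stack: [9]
RETURN_VALUE → return 9.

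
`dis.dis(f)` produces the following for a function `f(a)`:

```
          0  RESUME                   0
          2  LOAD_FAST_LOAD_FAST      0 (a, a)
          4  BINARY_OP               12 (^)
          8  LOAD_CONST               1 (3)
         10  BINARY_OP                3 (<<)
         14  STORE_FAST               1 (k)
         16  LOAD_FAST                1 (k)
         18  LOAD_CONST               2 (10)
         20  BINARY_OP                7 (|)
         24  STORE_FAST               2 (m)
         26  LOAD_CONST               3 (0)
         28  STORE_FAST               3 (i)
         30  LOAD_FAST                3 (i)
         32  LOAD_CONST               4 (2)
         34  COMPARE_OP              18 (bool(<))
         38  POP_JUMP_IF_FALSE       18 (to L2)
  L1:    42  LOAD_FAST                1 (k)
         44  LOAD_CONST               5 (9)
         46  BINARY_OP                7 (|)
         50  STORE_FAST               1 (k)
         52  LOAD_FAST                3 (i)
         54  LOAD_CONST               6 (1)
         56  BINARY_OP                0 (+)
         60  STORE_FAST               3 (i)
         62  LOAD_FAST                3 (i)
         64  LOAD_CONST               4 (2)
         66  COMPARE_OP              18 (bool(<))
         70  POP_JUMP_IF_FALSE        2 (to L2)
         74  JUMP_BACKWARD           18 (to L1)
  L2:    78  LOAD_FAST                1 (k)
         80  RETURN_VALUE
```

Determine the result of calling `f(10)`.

9

LOAD_FAST_LOAD_FAST a,a → push 10,10. Stack: [10, 10]
BINARY_OP ^ → 10 ^ 10 = 0. Stack: [0]
LOAD_CONST → push 3. Stack: [0, 3]
BINARY_OP << → 0 << 3 = 0. Stack: [0]
STORE_FAST k → k=0. Stack: []
LOAD_FAST k → push 0. Stack: [0]
LOAD_CONST → push 10. Stack: [0, 10]
BINARY_OP | → 0 | 10 = 10. Stack: [10]
STORE_FAST m → m=10. Stack: []
LOAD_CONST → push 0. Stack: [0]
STORE_FAST i → i=0. Stack: []
LOAD_FAST i → push 0. Stack: [0]
LOAD_CONST → push 2. Stack: [0, 2]
COMPARE_OP bool(<) → 0 vs 2 = True. Stack: [True]
POP_JUMP_IF_FALSE → pop True; no jump. Stack: []
LOAD_FAST k → push 0. Stack: [0]
LOAD_CONST → push 9. Stack: [0, 9]
BINARY_OP | → 0 | 9 = 9. Stack: [9]
STORE_FAST k → k=9. Stack: []
LOAD_FAST i → push 0. Stack: [0]
LOAD_CONST → push 1. Stack: [0, 1]
BINARY_OP + → 0 + 1 = 1. Stack: [1]
STORE_FAST i → i=1. Stack: []
LOAD_FAST i → push 1. Stack: [1]
LOAD_CONST → push 2. Stack: [1, 2]
COMPARE_OP bool(<) → 1 vs 2 = True. Stack: [True]
POP_JUMP_IF_FALSE → pop True; no jump. Stack: []
LOAD_FAST k → push 9. Stack: [9]
LOAD_CONST → push 9. Stack: [9, 9]
BINARY_OP | → 9 | 9 = 9. Stack: [9]
STORE_FAST k → k=9. Stack: []
LOAD_FAST i → push 1. Stack: [1]
LOAD_CONST → push 1. Stack: [1, 1]
BINARY_OP + → 1 + 1 = 2. Stack: [2]
STORE_FAST i → i=2. Stack: []
LOAD_FAST i → push 2. Stack: [2]
LOAD_CONST → push 2. Stack: [2, 2]
COMPARE_OP bool(<) → 2 vs 2 = False. Stack: [False]
POP_JUMP_IF_FALSE → pop False; jump. Stack: []
LOAD_FAST k → push 9. Stack: [9]
RETURN_VALUE → return 9.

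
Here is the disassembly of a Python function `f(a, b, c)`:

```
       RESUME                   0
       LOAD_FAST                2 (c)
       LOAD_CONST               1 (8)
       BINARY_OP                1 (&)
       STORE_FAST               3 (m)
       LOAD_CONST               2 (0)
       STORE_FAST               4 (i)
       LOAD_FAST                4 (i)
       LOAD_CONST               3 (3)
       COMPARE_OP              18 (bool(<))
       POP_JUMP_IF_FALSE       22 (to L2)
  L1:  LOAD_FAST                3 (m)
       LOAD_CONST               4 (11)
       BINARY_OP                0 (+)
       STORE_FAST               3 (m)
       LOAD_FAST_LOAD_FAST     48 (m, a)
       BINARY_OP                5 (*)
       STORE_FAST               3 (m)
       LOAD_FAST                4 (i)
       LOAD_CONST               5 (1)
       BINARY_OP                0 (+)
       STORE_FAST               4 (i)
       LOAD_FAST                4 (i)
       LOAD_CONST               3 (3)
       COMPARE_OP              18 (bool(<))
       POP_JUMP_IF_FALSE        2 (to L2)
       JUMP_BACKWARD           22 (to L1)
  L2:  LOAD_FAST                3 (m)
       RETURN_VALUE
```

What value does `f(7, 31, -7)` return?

LOAD_FAST c → push -7. Stack: [-7]
LOAD_CONST → push 8. Stack: [-7, 8]
BINARY_OP & → -7 & 8 = 8. Stack: [8]
STORE_FAST m → m=8. Stack: []
LOAD_CONST → push 0. Stack: [0]
STORE_FAST i → i=0. Stack: []
LOAD_FAST i → push 0. Stack: [0]
LOAD_CONST → push 3. Stack: [0, 3]
COMPARE_OP bool(<) → 0 vs 3 = True. Stack: [True]
POP_JUMP_IF_FALSE → pop True; no jump. Stack: []
LOAD_FAST m → push 8. Stack: [8]
LOAD_CONST → push 11. Stack: [8, 11]
BINARY_OP + → 8 + 11 = 19. Stack: [19]
STORE_FAST m → m=19. Stack: []
LOAD_FAST_LOAD_FAST m,a → push 19,7. Stack: [19, 7]
BINARY_OP * → 19 * 7 = 133. Stack: [133]
STORE_FAST m → m=133. Stack: []
LOAD_FAST i → push 0. Stack: [0]
LOAD_CONST → push 1. Stack: [0, 1]
BINARY_OP + → 0 + 1 = 1. Stack: [1]
STORE_FAST i → i=1. Stack: []
LOAD_FAST i → push 1. Stack: [1]
LOAD_CONST → push 3. Stack: [1, 3]
COMPARE_OP bool(<) → 1 vs 3 = True. Stack: [True]
POP_JUMP_IF_FALSE → pop True; no jump. Stack: []
LOAD_FAST m → push 133. Stack: [133]
LOAD_CONST → push 11. Stack: [133, 11]
BINARY_OP + → 133 + 11 = 144. Stack: [144]
STORE_FAST m → m=144. Stack: []
LOAD_FAST_LOAD_FAST m,a → push 144,7. Stack: [144, 7]
BINARY_OP * → 144 * 7 = 1008. Stack: [1008]
STORE_FAST m → m=1008. Stack: []
LOAD_FAST i → push 1. Stack: [1]
LOAD_CONST → push 1. Stack: [1, 1]
BINARY_OP + → 1 + 1 = 2. Stack: [2]
STORE_FAST i → i=2. Stack: []
LOAD_FAST i → push 2. Stack: [2]
LOAD_CONST → push 3. Stack: [2, 3]
COMPARE_OP bool(<) → 2 vs 3 = True. Stack: [True]
POP_JUMP_IF_FALSE → pop True; no jump. Stack: []
LOAD_FAST m → push 1008. Stack: [1008]
LOAD_CONST → push 11. Stack: [1008, 11]
BINARY_OP + → 1008 + 11 = 1019. Stack: [1019]
STORE_FAST m → m=1019. Stack: []
LOAD_FAST_LOAD_FAST m,a → push 1019,7. Stack: [1019, 7]
BINARY_OP * → 1019 * 7 = 7133. Stack: [7133]
STORE_FAST m → m=7133. Stack: []
LOAD_FAST i → push 2. Stack: [2]
LOAD_CONST → push 1. Stack: [2, 1]
BINARY_OP + → 2 + 1 = 3. Stack: [3]
STORE_FAST i → i=3. Stack: []
LOAD_FAST i → push 3. Stack: [3]
LOAD_CONST → push 3. Stack: [3, 3]
COMPARE_OP bool(<) → 3 vs 3 = False. Stack: [False]
POP_JUMP_IF_FALSE → pop False; jump. Stack: []
LOAD_FAST m → push 7133. Stack: [7133]
RETURN_VALUE → return 7133.

7133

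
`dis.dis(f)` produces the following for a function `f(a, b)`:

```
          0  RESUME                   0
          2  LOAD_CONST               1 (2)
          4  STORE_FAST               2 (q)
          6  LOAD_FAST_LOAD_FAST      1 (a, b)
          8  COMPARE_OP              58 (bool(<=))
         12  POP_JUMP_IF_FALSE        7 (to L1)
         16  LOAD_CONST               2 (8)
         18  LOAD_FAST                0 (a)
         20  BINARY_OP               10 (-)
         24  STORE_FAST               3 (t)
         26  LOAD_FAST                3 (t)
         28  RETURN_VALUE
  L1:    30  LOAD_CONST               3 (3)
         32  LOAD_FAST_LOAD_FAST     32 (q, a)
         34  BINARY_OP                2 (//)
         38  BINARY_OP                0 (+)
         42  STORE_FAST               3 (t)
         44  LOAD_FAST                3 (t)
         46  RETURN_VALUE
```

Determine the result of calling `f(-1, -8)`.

LOAD_CONST → push 2. Stack: [2]
STORE_FAST q → q=2. Stack: []
LOAD_FAST_LOAD_FAST a,b → push -1,-8. Stack: [-1, -8]
COMPARE_OP bool(<=) → -1 vs -8 = False. Stack: [False]
POP_JUMP_IF_FALSE → pop False; jump. Stack: []
LOAD_CONST → push 3. Stack: [3]
LOAD_FAST_LOAD_FAST q,a → push 2,-1. Stack: [3, 2, -1]
BINARY_OP // → 2 // -1 = -2. Stack: [3, -2]
BINARY_OP + → 3 + -2 = 1. Stack: [1]
STORE_FAST t → t=1. Stack: []
LOAD_FAST t → push 1. Stack: [1]
RETURN_VALUE → return 1.

1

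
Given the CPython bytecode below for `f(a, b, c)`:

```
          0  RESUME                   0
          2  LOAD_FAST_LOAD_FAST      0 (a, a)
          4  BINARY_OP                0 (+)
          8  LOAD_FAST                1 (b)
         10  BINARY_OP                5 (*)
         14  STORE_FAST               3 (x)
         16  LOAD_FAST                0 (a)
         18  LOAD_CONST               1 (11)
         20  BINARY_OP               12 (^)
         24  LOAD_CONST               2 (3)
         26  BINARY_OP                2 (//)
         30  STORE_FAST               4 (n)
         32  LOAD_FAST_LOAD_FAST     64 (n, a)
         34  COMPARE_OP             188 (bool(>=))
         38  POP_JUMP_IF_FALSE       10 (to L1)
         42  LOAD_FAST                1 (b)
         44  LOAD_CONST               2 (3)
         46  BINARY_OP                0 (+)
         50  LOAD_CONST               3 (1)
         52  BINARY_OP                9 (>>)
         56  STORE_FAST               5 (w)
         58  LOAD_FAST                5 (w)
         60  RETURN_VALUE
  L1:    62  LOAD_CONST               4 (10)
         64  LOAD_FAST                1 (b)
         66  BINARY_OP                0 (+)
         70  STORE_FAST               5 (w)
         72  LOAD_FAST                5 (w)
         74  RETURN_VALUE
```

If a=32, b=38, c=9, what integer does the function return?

48

LOAD_FAST_LOAD_FAST a,a → push 32,32. Stack: [32, 32]
BINARY_OP + → 32 + 32 = 64. Stack: [64]
LOAD_FAST b → push 38. Stack: [64, 38]
BINARY_OP * → 64 * 38 = 2432. Stack: [2432]
STORE_FAST x → x=2432. Stack: []
LOAD_FAST a → push 32. Stack: [32]
LOAD_CONST → push 11. Stack: [32, 11]
BINARY_OP ^ → 32 ^ 11 = 43. Stack: [43]
LOAD_CONST → push 3. Stack: [43, 3]
BINARY_OP // → 43 // 3 = 14. Stack: [14]
STORE_FAST n → n=14. Stack: []
LOAD_FAST_LOAD_FAST n,a → push 14,32. Stack: [14, 32]
COMPARE_OP bool(>=) → 14 vs 32 = False. Stack: [False]
POP_JUMP_IF_FALSE → pop False; jump. Stack: []
LOAD_CONST → push 10. Stack: [10]
LOAD_FAST b → push 38. Stack: [10, 38]
BINARY_OP + → 10 + 38 = 48. Stack: [48]
STORE_FAST w → w=48. Stack: []
LOAD_FAST w → push 48. Stack: [48]
RETURN_VALUE → return 48.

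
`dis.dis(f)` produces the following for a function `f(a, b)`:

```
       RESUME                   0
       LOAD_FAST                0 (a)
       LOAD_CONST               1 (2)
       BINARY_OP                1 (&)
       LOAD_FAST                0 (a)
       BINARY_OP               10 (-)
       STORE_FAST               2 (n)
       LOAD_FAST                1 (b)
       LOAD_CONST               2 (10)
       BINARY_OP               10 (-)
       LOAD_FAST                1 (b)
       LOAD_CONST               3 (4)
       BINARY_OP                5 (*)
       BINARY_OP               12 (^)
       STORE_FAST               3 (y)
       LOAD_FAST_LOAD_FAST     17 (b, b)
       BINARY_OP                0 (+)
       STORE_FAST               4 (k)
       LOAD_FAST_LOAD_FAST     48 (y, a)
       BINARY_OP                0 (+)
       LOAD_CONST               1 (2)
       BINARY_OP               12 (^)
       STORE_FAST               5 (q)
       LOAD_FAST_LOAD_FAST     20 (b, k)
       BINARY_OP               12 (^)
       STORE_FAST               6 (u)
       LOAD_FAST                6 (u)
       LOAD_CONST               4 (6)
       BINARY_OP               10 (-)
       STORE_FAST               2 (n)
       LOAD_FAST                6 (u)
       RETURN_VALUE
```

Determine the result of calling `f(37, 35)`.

LOAD_FAST a → push 37. Stack: [37]
LOAD_CONST → push 2. Stack: [37, 2]
BINARY_OP & → 37 & 2 = 0. Stack: [0]
LOAD_FAST a → push 37. Stack: [0, 37]
BINARY_OP - → 0 - 37 = -37. Stack: [-37]
STORE_FAST n → n=-37. Stack: []
LOAD_FAST b → push 35. Stack: [35]
LOAD_CONST → push 10. Stack: [35, 10]
BINARY_OP - → 35 - 10 = 25. Stack: [25]
LOAD_FAST b → push 35. Stack: [25, 35]
LOAD_CONST → push 4. Stack: [25, 35, 4]
BINARY_OP * → 35 * 4 = 140. Stack: [25, 140]
BINARY_OP ^ → 25 ^ 140 = 149. Stack: [149]
STORE_FAST y → y=149. Stack: []
LOAD_FAST_LOAD_FAST b,b → push 35,35. Stack: [35, 35]
BINARY_OP + → 35 + 35 = 70. Stack: [70]
STORE_FAST k → k=70. Stack: []
LOAD_FAST_LOAD_FAST y,a → push 149,37. Stack: [149, 37]
BINARY_OP + → 149 + 37 = 186. Stack: [186]
LOAD_CONST → push 2. Stack: [186, 2]
BINARY_OP ^ → 186 ^ 2 = 184. Stack: [184]
STORE_FAST q → q=184. Stack: []
LOAD_FAST_LOAD_FAST b,k → push 35,70. Stack: [35, 70]
BINARY_OP ^ → 35 ^ 70 = 101. Stack: [101]
STORE_FAST u → u=101. Stack: []
LOAD_FAST u → push 101. Stack: [101]
LOAD_CONST → push 6. Stack: [101, 6]
BINARY_OP - → 101 - 6 = 95. Stack: [95]
STORE_FAST n → n=95. Stack: []
LOAD_FAST u → push 101. Stack: [101]
RETURN_VALUE → return 101.

101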